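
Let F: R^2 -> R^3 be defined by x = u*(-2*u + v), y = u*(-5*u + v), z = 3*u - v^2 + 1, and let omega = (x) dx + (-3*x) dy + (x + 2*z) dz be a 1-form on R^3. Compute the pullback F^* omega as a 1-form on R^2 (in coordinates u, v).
F^* omega = (-52*u^3 + 30*u^2*v - 6*u^2 - 2*u*v^2 + 3*u*v + 18*u - 6*v^2 + 6) du + (4*u^3 + 2*u^2*v - 2*u*v^2 - 12*u*v + 4*v^3 - 4*v) dv

Using F^*(f dg) = (f ∘ F) d(g ∘ F), substitute each coordinate x_i by F_i(u, v) in f_i, and replace dx_i by d F_i = (∂F_i/∂u) du + (∂F_i/∂v) dv.
  For the x component: f_1(F) = u*(-2*u + v); d F_1 = (-4*u + v) du + (u) dv
  For the y component: f_2(F) = 3*u*(2*u - v); d F_2 = (-10*u + v) du + (u) dv
  For the z component: f_3(F) = -2*u^2 + u*v + 6*u - 2*v^2 + 2; d F_3 = (3) du + (-2*v) dv
Combining and collecting du, dv coefficients:
  coeff of du: -52*u^3 + 30*u^2*v - 6*u^2 - 2*u*v^2 + 3*u*v + 18*u - 6*v^2 + 6
  coeff of dv: 4*u^3 + 2*u^2*v - 2*u*v^2 - 12*u*v + 4*v^3 - 4*v
F^* omega = (-52*u^3 + 30*u^2*v - 6*u^2 - 2*u*v^2 + 3*u*v + 18*u - 6*v^2 + 6) du + (4*u^3 + 2*u^2*v - 2*u*v^2 - 12*u*v + 4*v^3 - 4*v) dv.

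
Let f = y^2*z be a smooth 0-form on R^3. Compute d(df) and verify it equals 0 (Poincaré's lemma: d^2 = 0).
d(df) = 0

Step 1: df = sum_i (∂f/∂x_i) dx_i = (0) dx + (2*y*z) dy + (y^2) dz.
Step 2: Apply d again. Using the 1-form formula, the coefficient of dx ∧ dy in d(df) is ∂^2 f/∂x ∂y - ∂^2 f/∂y ∂x = (0) - (0) = 0 (equality of mixed partials for smooth f).
Similarly for dx ∧ dz and dy ∧ dz — all coefficients vanish. So d(df) = 0.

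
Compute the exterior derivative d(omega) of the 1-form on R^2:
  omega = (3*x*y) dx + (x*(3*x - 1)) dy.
d(omega) = (3*x - 1) dx ∧ dy

For a 1-form omega = sum_i f_i dx_i, the exterior derivative is
  d(omega) = sum_{i < j} (∂f_j/∂x_i - ∂f_i/∂x_j) dx_i ∧ dx_j.
  coefficient of dx ∧ dy: ∂f_2/∂x - ∂f_1/∂y = ∂(x*(3*x - 1))/∂x - ∂(3*x*y)/∂y = 3*x - 1
Assembling: d(omega) = (3*x - 1) dx ∧ dy.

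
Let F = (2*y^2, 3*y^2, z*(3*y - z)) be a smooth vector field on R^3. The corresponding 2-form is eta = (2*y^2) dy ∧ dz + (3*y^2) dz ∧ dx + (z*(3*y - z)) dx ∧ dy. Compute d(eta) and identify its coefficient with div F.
d(eta) = (9*y - 2*z) dx ∧ dy ∧ dz; div F = 9*y - 2*z

For a 2-form in R^3 of the form above, applying d gives a 3-form with coefficient ∂P/∂x + ∂Q/∂y + ∂R/∂z:
  ∂P/∂x = 0
  ∂Q/∂y = 6*y
  ∂R/∂z = 3*y - 2*z
Sum = 9*y - 2*z, which is exactly div F.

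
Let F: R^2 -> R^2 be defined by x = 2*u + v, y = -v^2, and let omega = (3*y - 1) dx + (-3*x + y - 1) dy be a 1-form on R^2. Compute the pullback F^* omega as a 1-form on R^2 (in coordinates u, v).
F^* omega = (-6*v^2 - 2) du + (12*u*v + 2*v^3 + 3*v^2 + 2*v - 1) dv

Using F^*(f dg) = (f ∘ F) d(g ∘ F), substitute each coordinate x_i by F_i(u, v) in f_i, and replace dx_i by d F_i = (∂F_i/∂u) du + (∂F_i/∂v) dv.
  For the x component: f_1(F) = -3*v^2 - 1; d F_1 = (2) du + (1) dv
  For the y component: f_2(F) = -6*u - v^2 - 3*v - 1; d F_2 = (0) du + (-2*v) dv
Combining and collecting du, dv coefficients:
  coeff of du: -6*v^2 - 2
  coeff of dv: 12*u*v + 2*v^3 + 3*v^2 + 2*v - 1
F^* omega = (-6*v^2 - 2) du + (12*u*v + 2*v^3 + 3*v^2 + 2*v - 1) dv.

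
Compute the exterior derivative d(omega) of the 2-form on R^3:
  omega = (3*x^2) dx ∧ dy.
d(omega) = 0

For a 2-form omega = sum_{i<j} g_{ij} dx_i ∧ dx_j, the exterior derivative is
  d(omega) = sum_{i<j} d(g_{ij}) ∧ dx_i ∧ dx_j = sum_{i<j, k} (∂g_{ij}/∂x_k) dx_k ∧ dx_i ∧ dx_j.
Expand each term, using dx_k ∧ dx_i ∧ dx_j = sgn(permutation) dx_{(a)} ∧ dx_{(b)} ∧ dx_{(c)} with (a < b < c) sorted:

Collecting like 3-forms: d(omega) = 0.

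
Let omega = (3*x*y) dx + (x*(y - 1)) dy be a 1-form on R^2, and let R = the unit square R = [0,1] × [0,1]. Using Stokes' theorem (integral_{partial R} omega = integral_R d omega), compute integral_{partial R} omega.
integral_(partial R) omega = -2

Stokes: integral_partial_R omega = integral_R d omega with d omega = (∂Q/∂x - ∂P/∂y) dx ∧ dy.
  ∂Q/∂x = y - 1
  ∂P/∂y = 3*x
  integrand = ∂Q/∂x - ∂P/∂y = -3*x + y - 1.
Integrating over R: integral_0^1 integral_0^1 (-3*x + y - 1) dx dy = -2.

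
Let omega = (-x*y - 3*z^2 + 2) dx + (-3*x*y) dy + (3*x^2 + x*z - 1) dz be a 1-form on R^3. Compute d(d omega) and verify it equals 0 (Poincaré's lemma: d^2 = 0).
d(d omega) = 0

Step 1: d omega = sum_{i<j} (∂f_j/∂x_i - ∂f_i/∂x_j) dx_i ∧ dx_j:
  coeff of dx ∧ dy: x - 3*y
  coeff of dx ∧ dz: 6*x + 7*z
  coeff of dy ∧ dz: 0
Step 2: Apply d again to each 2-form coefficient. The only possible 3-form in R^3 is dx ∧ dy ∧ dz, with coefficient
  ∂(coeff of dy∧dz)/∂x - ∂(coeff of dx∧dz)/∂y + ∂(coeff of dx∧dy)/∂z
  = ∂/∂x (0) - ∂/∂y (6*x + 7*z) + ∂/∂z (x - 3*y).
Each of these terms simplifies to sums of mixed partials that cancel in pairs. The result is 0 (by equality of mixed partials for smooth functions — Schwarz / Clairaut).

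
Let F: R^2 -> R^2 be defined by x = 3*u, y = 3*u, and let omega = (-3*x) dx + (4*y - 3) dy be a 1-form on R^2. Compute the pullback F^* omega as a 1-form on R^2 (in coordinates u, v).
F^* omega = (9*u - 9) du

Using F^*(f dg) = (f ∘ F) d(g ∘ F), substitute each coordinate x_i by F_i(u, v) in f_i, and replace dx_i by d F_i = (∂F_i/∂u) du + (∂F_i/∂v) dv.
  For the x component: f_1(F) = -9*u; d F_1 = (3) du + (0) dv
  For the y component: f_2(F) = 12*u - 3; d F_2 = (3) du + (0) dv
Combining and collecting du, dv coefficients:
  coeff of du: 9*u - 9
  coeff of dv: 0
F^* omega = (9*u - 9) du.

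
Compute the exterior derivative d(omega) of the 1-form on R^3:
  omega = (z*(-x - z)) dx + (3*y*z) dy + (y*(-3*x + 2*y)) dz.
d(omega) = (x - 3*y + 2*z) dx ∧ dz + (-3*x + y) dy ∧ dz

For a 1-form omega = sum_i f_i dx_i, the exterior derivative is
  d(omega) = sum_{i < j} (∂f_j/∂x_i - ∂f_i/∂x_j) dx_i ∧ dx_j.
  coefficient of dx ∧ dz: ∂f_3/∂x - ∂f_1/∂z = ∂(y*(-3*x + 2*y))/∂x - ∂(z*(-x - z))/∂z = x - 3*y + 2*z
  coefficient of dy ∧ dz: ∂f_3/∂y - ∂f_2/∂z = ∂(y*(-3*x + 2*y))/∂y - ∂(3*y*z)/∂z = -3*x + y
Assembling: d(omega) = (x - 3*y + 2*z) dx ∧ dz + (-3*x + y) dy ∧ dz.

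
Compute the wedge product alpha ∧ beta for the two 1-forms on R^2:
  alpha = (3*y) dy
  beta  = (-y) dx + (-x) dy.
alpha ∧ beta = (3*y^2) dx ∧ dy

Distribute the wedge, using dx_i ∧ dx_j = -dx_j ∧ dx_i and dx_i ∧ dx_i = 0. For each pair (i, j) with i < j, the coefficient of dx_i ∧ dx_j in alpha ∧ beta is (alpha_i * beta_j - alpha_j * beta_i). Collecting: alpha ∧ beta = (3*y^2) dx ∧ dy.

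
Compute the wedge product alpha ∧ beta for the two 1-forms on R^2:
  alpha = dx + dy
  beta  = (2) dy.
alpha ∧ beta = (2) dx ∧ dy

Distribute the wedge, using dx_i ∧ dx_j = -dx_j ∧ dx_i and dx_i ∧ dx_i = 0. For each pair (i, j) with i < j, the coefficient of dx_i ∧ dx_j in alpha ∧ beta is (alpha_i * beta_j - alpha_j * beta_i). Collecting: alpha ∧ beta = (2) dx ∧ dy.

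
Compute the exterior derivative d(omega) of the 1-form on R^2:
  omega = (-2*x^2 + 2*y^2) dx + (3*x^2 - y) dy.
d(omega) = (6*x - 4*y) dx ∧ dy

For a 1-form omega = sum_i f_i dx_i, the exterior derivative is
  d(omega) = sum_{i < j} (∂f_j/∂x_i - ∂f_i/∂x_j) dx_i ∧ dx_j.
  coefficient of dx ∧ dy: ∂f_2/∂x - ∂f_1/∂y = ∂(3*x^2 - y)/∂x - ∂(-2*x^2 + 2*y^2)/∂y = 6*x - 4*y
Assembling: d(omega) = (6*x - 4*y) dx ∧ dy.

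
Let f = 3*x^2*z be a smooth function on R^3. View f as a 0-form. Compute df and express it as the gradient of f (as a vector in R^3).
df = (6*x*z) dx + (0) dy + (3*x^2) dz; grad f = (6*x*z, 0, 3*x^2)

For a 0-form f, d f = (∂f/∂x) dx + (∂f/∂y) dy + (∂f/∂z) dz. The components of the vector representation are exactly the entries of grad f in Cartesian coordinates:
  ∂f/∂x = 6*x*z
  ∂f/∂y = 0
  ∂f/∂z = 3*x^2.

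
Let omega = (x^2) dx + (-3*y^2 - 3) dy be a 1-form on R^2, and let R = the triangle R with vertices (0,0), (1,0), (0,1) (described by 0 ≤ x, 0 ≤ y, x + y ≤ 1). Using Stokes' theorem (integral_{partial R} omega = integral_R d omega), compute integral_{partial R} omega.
integral_(partial R) omega = 0

Stokes: integral_partial_R omega = integral_R d omega with d omega = (∂Q/∂x - ∂P/∂y) dx ∧ dy.
  ∂Q/∂x = 0
  ∂P/∂y = 0
  integrand = ∂Q/∂x - ∂P/∂y = 0.
Integrating over R: integral_0^1 integral_0^{1-x} (0) dy dx = 0.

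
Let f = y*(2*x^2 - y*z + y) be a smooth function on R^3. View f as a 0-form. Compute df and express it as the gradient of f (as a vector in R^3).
df = (4*x*y) dx + (2*x^2 - 2*y*z + 2*y) dy + (-y^2) dz; grad f = (4*x*y, 2*x^2 - 2*y*z + 2*y, -y^2)

For a 0-form f, d f = (∂f/∂x) dx + (∂f/∂y) dy + (∂f/∂z) dz. The components of the vector representation are exactly the entries of grad f in Cartesian coordinates:
  ∂f/∂x = 4*x*y
  ∂f/∂y = 2*x^2 - 2*y*z + 2*y
  ∂f/∂z = -y^2.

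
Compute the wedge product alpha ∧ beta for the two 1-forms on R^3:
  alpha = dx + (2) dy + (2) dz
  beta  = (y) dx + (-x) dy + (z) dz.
alpha ∧ beta = (-x - 2*y) dx ∧ dy + (-2*y + z) dx ∧ dz + (2*x + 2*z) dy ∧ dz

Distribute the wedge, using dx_i ∧ dx_j = -dx_j ∧ dx_i and dx_i ∧ dx_i = 0. For each pair (i, j) with i < j, the coefficient of dx_i ∧ dx_j in alpha ∧ beta is (alpha_i * beta_j - alpha_j * beta_i). Collecting: alpha ∧ beta = (-x - 2*y) dx ∧ dy + (-2*y + z) dx ∧ dz + (2*x + 2*z) dy ∧ dz.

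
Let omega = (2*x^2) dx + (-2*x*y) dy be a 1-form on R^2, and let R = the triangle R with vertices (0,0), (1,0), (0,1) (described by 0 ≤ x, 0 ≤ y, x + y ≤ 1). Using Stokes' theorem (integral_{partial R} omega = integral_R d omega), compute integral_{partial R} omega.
integral_(partial R) omega = -1/3

Stokes: integral_partial_R omega = integral_R d omega with d omega = (∂Q/∂x - ∂P/∂y) dx ∧ dy.
  ∂Q/∂x = -2*y
  ∂P/∂y = 0
  integrand = ∂Q/∂x - ∂P/∂y = -2*y.
Integrating over R: integral_0^1 integral_0^{1-x} (-2*y) dy dx = -1/3.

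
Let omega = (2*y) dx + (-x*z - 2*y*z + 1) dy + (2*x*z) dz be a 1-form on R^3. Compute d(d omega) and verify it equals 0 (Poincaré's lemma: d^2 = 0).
d(d omega) = 0

Step 1: d omega = sum_{i<j} (∂f_j/∂x_i - ∂f_i/∂x_j) dx_i ∧ dx_j:
  coeff of dx ∧ dy: -z - 2
  coeff of dx ∧ dz: 2*z
  coeff of dy ∧ dz: x + 2*y
Step 2: Apply d again to each 2-form coefficient. The only possible 3-form in R^3 is dx ∧ dy ∧ dz, with coefficient
  ∂(coeff of dy∧dz)/∂x - ∂(coeff of dx∧dz)/∂y + ∂(coeff of dx∧dy)/∂z
  = ∂/∂x (x + 2*y) - ∂/∂y (2*z) + ∂/∂z (-z - 2).
Each of these terms simplifies to sums of mixed partials that cancel in pairs. The result is 0 (by equality of mixed partials for smooth functions — Schwarz / Clairaut).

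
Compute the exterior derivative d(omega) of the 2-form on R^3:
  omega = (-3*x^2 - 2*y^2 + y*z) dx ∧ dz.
d(omega) = (4*y - z) dx ∧ dy ∧ dz

For a 2-form omega = sum_{i<j} g_{ij} dx_i ∧ dx_j, the exterior derivative is
  d(omega) = sum_{i<j} d(g_{ij}) ∧ dx_i ∧ dx_j = sum_{i<j, k} (∂g_{ij}/∂x_k) dx_k ∧ dx_i ∧ dx_j.
Expand each term, using dx_k ∧ dx_i ∧ dx_j = sgn(permutation) dx_{(a)} ∧ dx_{(b)} ∧ dx_{(c)} with (a < b < c) sorted:
  d(-3*x^2 - 2*y^2 + y*z) includes (∂/∂y)(-3*x^2 - 2*y^2 + y*z) dy = (-4*y + z) dy, which multiplied by dx ∧ dz gives (4*y - z) dx ∧ dy ∧ dz
Collecting like 3-forms: d(omega) = (4*y - z) dx ∧ dy ∧ dz.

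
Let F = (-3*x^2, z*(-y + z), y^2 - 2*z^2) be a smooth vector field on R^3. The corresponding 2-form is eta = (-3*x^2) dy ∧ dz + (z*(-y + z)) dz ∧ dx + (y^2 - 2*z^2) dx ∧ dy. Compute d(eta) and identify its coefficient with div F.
d(eta) = (-6*x - 5*z) dx ∧ dy ∧ dz; div F = -6*x - 5*z

For a 2-form in R^3 of the form above, applying d gives a 3-form with coefficient ∂P/∂x + ∂Q/∂y + ∂R/∂z:
  ∂P/∂x = -6*x
  ∂Q/∂y = -z
  ∂R/∂z = -4*z
Sum = -6*x - 5*z, which is exactly div F.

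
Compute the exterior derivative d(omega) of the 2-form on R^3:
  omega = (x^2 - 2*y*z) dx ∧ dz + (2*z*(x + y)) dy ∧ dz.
d(omega) = (4*z) dx ∧ dy ∧ dz

For a 2-form omega = sum_{i<j} g_{ij} dx_i ∧ dx_j, the exterior derivative is
  d(omega) = sum_{i<j} d(g_{ij}) ∧ dx_i ∧ dx_j = sum_{i<j, k} (∂g_{ij}/∂x_k) dx_k ∧ dx_i ∧ dx_j.
Expand each term, using dx_k ∧ dx_i ∧ dx_j = sgn(permutation) dx_{(a)} ∧ dx_{(b)} ∧ dx_{(c)} with (a < b < c) sorted:
  d(x^2 - 2*y*z) includes (∂/∂y)(x^2 - 2*y*z) dy = (-2*z) dy, which multiplied by dx ∧ dz gives (2*z) dx ∧ dy ∧ dz
  d(2*z*(x + y)) includes (∂/∂x)(2*z*(x + y)) dx = (2*z) dx, which multiplied by dy ∧ dz gives (2*z) dx ∧ dy ∧ dz
Collecting like 3-forms: d(omega) = (4*z) dx ∧ dy ∧ dz.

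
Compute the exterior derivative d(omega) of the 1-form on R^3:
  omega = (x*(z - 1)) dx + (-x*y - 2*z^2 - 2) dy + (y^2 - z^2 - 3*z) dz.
d(omega) = (-y) dx ∧ dy + (-x) dx ∧ dz + (2*y + 4*z) dy ∧ dz

For a 1-form omega = sum_i f_i dx_i, the exterior derivative is
  d(omega) = sum_{i < j} (∂f_j/∂x_i - ∂f_i/∂x_j) dx_i ∧ dx_j.
  coefficient of dx ∧ dy: ∂f_2/∂x - ∂f_1/∂y = ∂(-x*y - 2*z^2 - 2)/∂x - ∂(x*(z - 1))/∂y = -y
  coefficient of dx ∧ dz: ∂f_3/∂x - ∂f_1/∂z = ∂(y^2 - z^2 - 3*z)/∂x - ∂(x*(z - 1))/∂z = -x
  coefficient of dy ∧ dz: ∂f_3/∂y - ∂f_2/∂z = ∂(y^2 - z^2 - 3*z)/∂y - ∂(-x*y - 2*z^2 - 2)/∂z = 2*y + 4*z
Assembling: d(omega) = (-y) dx ∧ dy + (-x) dx ∧ dz + (2*y + 4*z) dy ∧ dz.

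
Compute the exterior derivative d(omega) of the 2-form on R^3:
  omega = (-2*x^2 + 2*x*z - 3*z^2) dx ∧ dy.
d(omega) = (2*x - 6*z) dx ∧ dy ∧ dz

For a 2-form omega = sum_{i<j} g_{ij} dx_i ∧ dx_j, the exterior derivative is
  d(omega) = sum_{i<j} d(g_{ij}) ∧ dx_i ∧ dx_j = sum_{i<j, k} (∂g_{ij}/∂x_k) dx_k ∧ dx_i ∧ dx_j.
Expand each term, using dx_k ∧ dx_i ∧ dx_j = sgn(permutation) dx_{(a)} ∧ dx_{(b)} ∧ dx_{(c)} with (a < b < c) sorted:
  d(-2*x^2 + 2*x*z - 3*z^2) includes (∂/∂z)(-2*x^2 + 2*x*z - 3*z^2) dz = (2*x - 6*z) dz, which multiplied by dx ∧ dy gives (2*x - 6*z) dx ∧ dy ∧ dz
Collecting like 3-forms: d(omega) = (2*x - 6*z) dx ∧ dy ∧ dz.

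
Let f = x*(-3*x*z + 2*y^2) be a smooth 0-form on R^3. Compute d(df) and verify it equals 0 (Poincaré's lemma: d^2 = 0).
d(df) = 0

Step 1: df = sum_i (∂f/∂x_i) dx_i = (-6*x*z + 2*y^2) dx + (4*x*y) dy + (-3*x^2) dz.
Step 2: Apply d again. Using the 1-form formula, the coefficient of dx ∧ dy in d(df) is ∂^2 f/∂x ∂y - ∂^2 f/∂y ∂x = (4*y) - (4*y) = 0 (equality of mixed partials for smooth f).
Similarly for dx ∧ dz and dy ∧ dz — all coefficients vanish. So d(df) = 0.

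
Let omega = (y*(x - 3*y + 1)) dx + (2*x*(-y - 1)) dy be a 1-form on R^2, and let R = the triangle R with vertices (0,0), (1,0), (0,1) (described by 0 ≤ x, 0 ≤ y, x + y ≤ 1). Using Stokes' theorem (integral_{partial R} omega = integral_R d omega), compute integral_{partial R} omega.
integral_(partial R) omega = -1

Stokes: integral_partial_R omega = integral_R d omega with d omega = (∂Q/∂x - ∂P/∂y) dx ∧ dy.
  ∂Q/∂x = -2*y - 2
  ∂P/∂y = x - 6*y + 1
  integrand = ∂Q/∂x - ∂P/∂y = -x + 4*y - 3.
Integrating over R: integral_0^1 integral_0^{1-x} (-x + 4*y - 3) dy dx = -1.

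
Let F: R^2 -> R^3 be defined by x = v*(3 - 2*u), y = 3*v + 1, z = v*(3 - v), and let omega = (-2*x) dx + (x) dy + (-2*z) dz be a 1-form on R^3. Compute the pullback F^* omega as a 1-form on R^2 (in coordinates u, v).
F^* omega = (v^2*(12 - 8*u)) du + (v*(-8*u^2 + 18*u - 4*v^2 + 18*v - 27)) dv

Using F^*(f dg) = (f ∘ F) d(g ∘ F), substitute each coordinate x_i by F_i(u, v) in f_i, and replace dx_i by d F_i = (∂F_i/∂u) du + (∂F_i/∂v) dv.
  For the x component: f_1(F) = 2*v*(2*u - 3); d F_1 = (-2*v) du + (3 - 2*u) dv
  For the y component: f_2(F) = v*(3 - 2*u); d F_2 = (0) du + (3) dv
  For the z component: f_3(F) = 2*v*(v - 3); d F_3 = (0) du + (3 - 2*v) dv
Combining and collecting du, dv coefficients:
  coeff of du: v^2*(12 - 8*u)
  coeff of dv: v*(-8*u^2 + 18*u - 4*v^2 + 18*v - 27)
F^* omega = (v^2*(12 - 8*u)) du + (v*(-8*u^2 + 18*u - 4*v^2 + 18*v - 27)) dv.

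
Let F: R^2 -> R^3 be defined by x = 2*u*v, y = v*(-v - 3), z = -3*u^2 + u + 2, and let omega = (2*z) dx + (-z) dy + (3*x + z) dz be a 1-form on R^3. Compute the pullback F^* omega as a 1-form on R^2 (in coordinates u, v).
F^* omega = (18*u^3 - 48*u^2*v - 9*u^2 + 10*u*v - 11*u + 8*v + 2) du + (-12*u^3 - 6*u^2*v - 5*u^2 + 2*u*v + 11*u + 4*v + 6) dv

Using F^*(f dg) = (f ∘ F) d(g ∘ F), substitute each coordinate x_i by F_i(u, v) in f_i, and replace dx_i by d F_i = (∂F_i/∂u) du + (∂F_i/∂v) dv.
  For the x component: f_1(F) = -6*u^2 + 2*u + 4; d F_1 = (2*v) du + (2*u) dv
  For the y component: f_2(F) = 3*u^2 - u - 2; d F_2 = (0) du + (-2*v - 3) dv
  For the z component: f_3(F) = -3*u^2 + 6*u*v + u + 2; d F_3 = (1 - 6*u) du + (0) dv
Combining and collecting du, dv coefficients:
  coeff of du: 18*u^3 - 48*u^2*v - 9*u^2 + 10*u*v - 11*u + 8*v + 2
  coeff of dv: -12*u^3 - 6*u^2*v - 5*u^2 + 2*u*v + 11*u + 4*v + 6
F^* omega = (18*u^3 - 48*u^2*v - 9*u^2 + 10*u*v - 11*u + 8*v + 2) du + (-12*u^3 - 6*u^2*v - 5*u^2 + 2*u*v + 11*u + 4*v + 6) dv.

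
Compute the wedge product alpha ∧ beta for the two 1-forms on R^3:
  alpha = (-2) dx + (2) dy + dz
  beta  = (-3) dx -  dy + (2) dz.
alpha ∧ beta = (8) dx ∧ dy + (-1) dx ∧ dz + (5) dy ∧ dz

Distribute the wedge, using dx_i ∧ dx_j = -dx_j ∧ dx_i and dx_i ∧ dx_i = 0. For each pair (i, j) with i < j, the coefficient of dx_i ∧ dx_j in alpha ∧ beta is (alpha_i * beta_j - alpha_j * beta_i). Collecting: alpha ∧ beta = (8) dx ∧ dy + (-1) dx ∧ dz + (5) dy ∧ dz.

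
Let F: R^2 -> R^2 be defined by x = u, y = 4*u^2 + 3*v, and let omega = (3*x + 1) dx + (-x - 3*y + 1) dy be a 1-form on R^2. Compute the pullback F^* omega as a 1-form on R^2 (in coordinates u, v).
F^* omega = (-96*u^3 - 8*u^2 - 72*u*v + 11*u + 1) du + (-36*u^2 - 3*u - 27*v + 3) dv

Using F^*(f dg) = (f ∘ F) d(g ∘ F), substitute each coordinate x_i by F_i(u, v) in f_i, and replace dx_i by d F_i = (∂F_i/∂u) du + (∂F_i/∂v) dv.
  For the x component: f_1(F) = 3*u + 1; d F_1 = (1) du + (0) dv
  For the y component: f_2(F) = -12*u^2 - u - 9*v + 1; d F_2 = (8*u) du + (3) dv
Combining and collecting du, dv coefficients:
  coeff of du: -96*u^3 - 8*u^2 - 72*u*v + 11*u + 1
  coeff of dv: -36*u^2 - 3*u - 27*v + 3
F^* omega = (-96*u^3 - 8*u^2 - 72*u*v + 11*u + 1) du + (-36*u^2 - 3*u - 27*v + 3) dv.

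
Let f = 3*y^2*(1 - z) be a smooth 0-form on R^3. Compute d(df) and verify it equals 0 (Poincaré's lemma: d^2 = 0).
d(df) = 0

Step 1: df = sum_i (∂f/∂x_i) dx_i = (0) dx + (6*y*(1 - z)) dy + (-3*y^2) dz.
Step 2: Apply d again. Using the 1-form formula, the coefficient of dx ∧ dy in d(df) is ∂^2 f/∂x ∂y - ∂^2 f/∂y ∂x = (0) - (0) = 0 (equality of mixed partials for smooth f).
Similarly for dx ∧ dz and dy ∧ dz — all coefficients vanish. So d(df) = 0.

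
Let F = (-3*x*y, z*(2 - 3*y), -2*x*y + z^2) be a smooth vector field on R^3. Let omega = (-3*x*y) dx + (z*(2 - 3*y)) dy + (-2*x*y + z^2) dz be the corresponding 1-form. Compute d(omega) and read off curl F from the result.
d(omega) = (-2*x + 3*y - 2) dy ∧ dz + (2*y) dz ∧ dx + (3*x) dx ∧ dy; curl F = (-2*x + 3*y - 2, 2*y, 3*x)

d omega = sum_{i<j} (∂f_j/∂x_i - ∂f_i/∂x_j) dx_i ∧ dx_j. Under the identification (dy ∧ dz, dz ∧ dx, dx ∧ dy) ↔ (e_x, e_y, e_z), the coefficients are exactly the components of curl F. Compute:
  ∂R/∂y - ∂Q/∂z = (-2*x) - (2 - 3*y) = -2*x + 3*y - 2
  ∂P/∂z - ∂R/∂x = (0) - (-2*y) = 2*y
  ∂Q/∂x - ∂P/∂y = (0) - (-3*x) = 3*x.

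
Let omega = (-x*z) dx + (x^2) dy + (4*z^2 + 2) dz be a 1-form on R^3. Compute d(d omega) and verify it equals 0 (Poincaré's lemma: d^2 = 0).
d(d omega) = 0

Step 1: d omega = sum_{i<j} (∂f_j/∂x_i - ∂f_i/∂x_j) dx_i ∧ dx_j:
  coeff of dx ∧ dy: 2*x
  coeff of dx ∧ dz: x
  coeff of dy ∧ dz: 0
Step 2: Apply d again to each 2-form coefficient. The only possible 3-form in R^3 is dx ∧ dy ∧ dz, with coefficient
  ∂(coeff of dy∧dz)/∂x - ∂(coeff of dx∧dz)/∂y + ∂(coeff of dx∧dy)/∂z
  = ∂/∂x (0) - ∂/∂y (x) + ∂/∂z (2*x).
Each of these terms simplifies to sums of mixed partials that cancel in pairs. The result is 0 (by equality of mixed partials for smooth functions — Schwarz / Clairaut).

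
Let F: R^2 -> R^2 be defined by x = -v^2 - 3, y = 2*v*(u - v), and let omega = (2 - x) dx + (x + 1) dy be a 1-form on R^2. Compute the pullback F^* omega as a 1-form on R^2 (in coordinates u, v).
F^* omega = (2*v*(-v^2 - 2)) du + (-2*u*v^2 - 4*u + 2*v^3 - 2*v) dv

Using F^*(f dg) = (f ∘ F) d(g ∘ F), substitute each coordinate x_i by F_i(u, v) in f_i, and replace dx_i by d F_i = (∂F_i/∂u) du + (∂F_i/∂v) dv.
  For the x component: f_1(F) = v^2 + 5; d F_1 = (0) du + (-2*v) dv
  For the y component: f_2(F) = -v^2 - 2; d F_2 = (2*v) du + (2*u - 4*v) dv
Combining and collecting du, dv coefficients:
  coeff of du: 2*v*(-v^2 - 2)
  coeff of dv: -2*u*v^2 - 4*u + 2*v^3 - 2*v
F^* omega = (2*v*(-v^2 - 2)) du + (-2*u*v^2 - 4*u + 2*v^3 - 2*v) dv.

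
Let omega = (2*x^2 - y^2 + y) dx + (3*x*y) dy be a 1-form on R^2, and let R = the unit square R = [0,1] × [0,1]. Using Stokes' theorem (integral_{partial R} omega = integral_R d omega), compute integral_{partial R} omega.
integral_(partial R) omega = 3/2

Stokes: integral_partial_R omega = integral_R d omega with d omega = (∂Q/∂x - ∂P/∂y) dx ∧ dy.
  ∂Q/∂x = 3*y
  ∂P/∂y = 1 - 2*y
  integrand = ∂Q/∂x - ∂P/∂y = 5*y - 1.
Integrating over R: integral_0^1 integral_0^1 (5*y - 1) dx dy = 3/2.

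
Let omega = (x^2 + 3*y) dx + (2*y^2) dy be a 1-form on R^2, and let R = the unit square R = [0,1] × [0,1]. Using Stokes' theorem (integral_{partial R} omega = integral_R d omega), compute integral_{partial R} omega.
integral_(partial R) omega = -3

Stokes: integral_partial_R omega = integral_R d omega with d omega = (∂Q/∂x - ∂P/∂y) dx ∧ dy.
  ∂Q/∂x = 0
  ∂P/∂y = 3
  integrand = ∂Q/∂x - ∂P/∂y = -3.
Integrating over R: integral_0^1 integral_0^1 (-3) dx dy = -3.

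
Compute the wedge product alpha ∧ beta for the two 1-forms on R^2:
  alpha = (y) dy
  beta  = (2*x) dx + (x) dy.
alpha ∧ beta = (-2*x*y) dx ∧ dy

Distribute the wedge, using dx_i ∧ dx_j = -dx_j ∧ dx_i and dx_i ∧ dx_i = 0. For each pair (i, j) with i < j, the coefficient of dx_i ∧ dx_j in alpha ∧ beta is (alpha_i * beta_j - alpha_j * beta_i). Collecting: alpha ∧ beta = (-2*x*y) dx ∧ dy.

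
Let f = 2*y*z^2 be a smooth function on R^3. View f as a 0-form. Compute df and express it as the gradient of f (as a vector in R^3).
df = (0) dx + (2*z^2) dy + (4*y*z) dz; grad f = (0, 2*z^2, 4*y*z)

For a 0-form f, d f = (∂f/∂x) dx + (∂f/∂y) dy + (∂f/∂z) dz. The components of the vector representation are exactly the entries of grad f in Cartesian coordinates:
  ∂f/∂x = 0
  ∂f/∂y = 2*z^2
  ∂f/∂z = 4*y*z.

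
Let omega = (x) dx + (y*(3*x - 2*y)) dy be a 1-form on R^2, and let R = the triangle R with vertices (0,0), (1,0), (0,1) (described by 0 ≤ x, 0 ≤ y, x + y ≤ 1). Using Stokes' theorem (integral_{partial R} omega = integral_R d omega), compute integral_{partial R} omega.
integral_(partial R) omega = 1/2

Stokes: integral_partial_R omega = integral_R d omega with d omega = (∂Q/∂x - ∂P/∂y) dx ∧ dy.
  ∂Q/∂x = 3*y
  ∂P/∂y = 0
  integrand = ∂Q/∂x - ∂P/∂y = 3*y.
Integrating over R: integral_0^1 integral_0^{1-x} (3*y) dy dx = 1/2.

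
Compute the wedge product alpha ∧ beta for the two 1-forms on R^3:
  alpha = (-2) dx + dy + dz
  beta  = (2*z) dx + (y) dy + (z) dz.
alpha ∧ beta = (-2*y - 2*z) dx ∧ dy + (-4*z) dx ∧ dz + (-y + z) dy ∧ dz

Distribute the wedge, using dx_i ∧ dx_j = -dx_j ∧ dx_i and dx_i ∧ dx_i = 0. For each pair (i, j) with i < j, the coefficient of dx_i ∧ dx_j in alpha ∧ beta is (alpha_i * beta_j - alpha_j * beta_i). Collecting: alpha ∧ beta = (-2*y - 2*z) dx ∧ dy + (-4*z) dx ∧ dz + (-y + z) dy ∧ dz.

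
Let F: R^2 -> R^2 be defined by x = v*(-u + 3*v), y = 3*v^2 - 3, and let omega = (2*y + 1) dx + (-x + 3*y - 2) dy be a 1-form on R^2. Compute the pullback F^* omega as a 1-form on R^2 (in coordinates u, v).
F^* omega = (v*(5 - 6*v^2)) du + (5*u + 72*v^3 - 96*v) dv

Using F^*(f dg) = (f ∘ F) d(g ∘ F), substitute each coordinate x_i by F_i(u, v) in f_i, and replace dx_i by d F_i = (∂F_i/∂u) du + (∂F_i/∂v) dv.
  For the x component: f_1(F) = 6*v^2 - 5; d F_1 = (-v) du + (-u + 6*v) dv
  For the y component: f_2(F) = u*v + 6*v^2 - 11; d F_2 = (0) du + (6*v) dv
Combining and collecting du, dv coefficients:
  coeff of du: v*(5 - 6*v^2)
  coeff of dv: 5*u + 72*v^3 - 96*v
F^* omega = (v*(5 - 6*v^2)) du + (5*u + 72*v^3 - 96*v) dv.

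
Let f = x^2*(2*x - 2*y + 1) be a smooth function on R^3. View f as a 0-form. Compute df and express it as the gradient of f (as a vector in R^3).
df = (2*x*(3*x - 2*y + 1)) dx + (-2*x^2) dy + (0) dz; grad f = (2*x*(3*x - 2*y + 1), -2*x^2, 0)

For a 0-form f, d f = (∂f/∂x) dx + (∂f/∂y) dy + (∂f/∂z) dz. The components of the vector representation are exactly the entries of grad f in Cartesian coordinates:
  ∂f/∂x = 2*x*(3*x - 2*y + 1)
  ∂f/∂y = -2*x^2
  ∂f/∂z = 0.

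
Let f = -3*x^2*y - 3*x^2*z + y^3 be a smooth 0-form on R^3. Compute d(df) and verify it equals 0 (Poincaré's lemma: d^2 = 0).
d(df) = 0

Step 1: df = sum_i (∂f/∂x_i) dx_i = (6*x*(-y - z)) dx + (-3*x^2 + 3*y^2) dy + (-3*x^2) dz.
Step 2: Apply d again. Using the 1-form formula, the coefficient of dx ∧ dy in d(df) is ∂^2 f/∂x ∂y - ∂^2 f/∂y ∂x = (-6*x) - (-6*x) = 0 (equality of mixed partials for smooth f).
Similarly for dx ∧ dz and dy ∧ dz — all coefficients vanish. So d(df) = 0.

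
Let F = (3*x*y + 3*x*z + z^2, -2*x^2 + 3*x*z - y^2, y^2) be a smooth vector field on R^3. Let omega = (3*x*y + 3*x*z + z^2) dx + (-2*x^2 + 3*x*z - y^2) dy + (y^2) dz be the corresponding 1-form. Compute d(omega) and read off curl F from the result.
d(omega) = (-3*x + 2*y) dy ∧ dz + (3*x + 2*z) dz ∧ dx + (-7*x + 3*z) dx ∧ dy; curl F = (-3*x + 2*y, 3*x + 2*z, -7*x + 3*z)

d omega = sum_{i<j} (∂f_j/∂x_i - ∂f_i/∂x_j) dx_i ∧ dx_j. Under the identification (dy ∧ dz, dz ∧ dx, dx ∧ dy) ↔ (e_x, e_y, e_z), the coefficients are exactly the components of curl F. Compute:
  ∂R/∂y - ∂Q/∂z = (2*y) - (3*x) = -3*x + 2*y
  ∂P/∂z - ∂R/∂x = (3*x + 2*z) - (0) = 3*x + 2*z
  ∂Q/∂x - ∂P/∂y = (-4*x + 3*z) - (3*x) = -7*x + 3*z.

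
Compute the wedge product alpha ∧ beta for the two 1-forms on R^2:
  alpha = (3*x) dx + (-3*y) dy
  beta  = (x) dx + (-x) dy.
alpha ∧ beta = (3*x*(-x + y)) dx ∧ dy

Distribute the wedge, using dx_i ∧ dx_j = -dx_j ∧ dx_i and dx_i ∧ dx_i = 0. For each pair (i, j) with i < j, the coefficient of dx_i ∧ dx_j in alpha ∧ beta is (alpha_i * beta_j - alpha_j * beta_i). Collecting: alpha ∧ beta = (3*x*(-x + y)) dx ∧ dy.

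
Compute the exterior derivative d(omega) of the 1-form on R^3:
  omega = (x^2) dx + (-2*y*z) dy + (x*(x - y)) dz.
d(omega) = (2*x - y) dx ∧ dz + (-x + 2*y) dy ∧ dz

For a 1-form omega = sum_i f_i dx_i, the exterior derivative is
  d(omega) = sum_{i < j} (∂f_j/∂x_i - ∂f_i/∂x_j) dx_i ∧ dx_j.
  coefficient of dx ∧ dz: ∂f_3/∂x - ∂f_1/∂z = ∂(x*(x - y))/∂x - ∂(x^2)/∂z = 2*x - y
  coefficient of dy ∧ dz: ∂f_3/∂y - ∂f_2/∂z = ∂(x*(x - y))/∂y - ∂(-2*y*z)/∂z = -x + 2*y
Assembling: d(omega) = (2*x - y) dx ∧ dz + (-x + 2*y) dy ∧ dz.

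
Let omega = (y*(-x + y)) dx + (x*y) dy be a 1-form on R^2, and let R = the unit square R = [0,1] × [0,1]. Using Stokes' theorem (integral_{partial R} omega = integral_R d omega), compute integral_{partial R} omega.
integral_(partial R) omega = 0

Stokes: integral_partial_R omega = integral_R d omega with d omega = (∂Q/∂x - ∂P/∂y) dx ∧ dy.
  ∂Q/∂x = y
  ∂P/∂y = -x + 2*y
  integrand = ∂Q/∂x - ∂P/∂y = x - y.
Integrating over R: integral_0^1 integral_0^1 (x - y) dx dy = 0.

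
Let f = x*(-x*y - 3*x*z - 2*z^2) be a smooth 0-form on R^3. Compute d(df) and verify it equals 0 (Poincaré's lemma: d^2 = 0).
d(df) = 0

Step 1: df = sum_i (∂f/∂x_i) dx_i = (-2*x*y - 6*x*z - 2*z^2) dx + (-x^2) dy + (x*(-3*x - 4*z)) dz.
Step 2: Apply d again. Using the 1-form formula, the coefficient of dx ∧ dy in d(df) is ∂^2 f/∂x ∂y - ∂^2 f/∂y ∂x = (-2*x) - (-2*x) = 0 (equality of mixed partials for smooth f).
Similarly for dx ∧ dz and dy ∧ dz — all coefficients vanish. So d(df) = 0.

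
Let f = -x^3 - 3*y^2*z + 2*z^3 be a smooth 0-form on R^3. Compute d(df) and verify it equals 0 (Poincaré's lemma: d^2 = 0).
d(df) = 0

Step 1: df = sum_i (∂f/∂x_i) dx_i = (-3*x^2) dx + (-6*y*z) dy + (-3*y^2 + 6*z^2) dz.
Step 2: Apply d again. Using the 1-form formula, the coefficient of dx ∧ dy in d(df) is ∂^2 f/∂x ∂y - ∂^2 f/∂y ∂x = (0) - (0) = 0 (equality of mixed partials for smooth f).
Similarly for dx ∧ dz and dy ∧ dz — all coefficients vanish. So d(df) = 0.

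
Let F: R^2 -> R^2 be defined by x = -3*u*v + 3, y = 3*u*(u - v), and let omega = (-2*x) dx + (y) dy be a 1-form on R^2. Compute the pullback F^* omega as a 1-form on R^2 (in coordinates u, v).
F^* omega = (18*u^3 - 27*u^2*v - 9*u*v^2 + 18*v) du + (9*u*(-u^2 - u*v + 2)) dv

Using F^*(f dg) = (f ∘ F) d(g ∘ F), substitute each coordinate x_i by F_i(u, v) in f_i, and replace dx_i by d F_i = (∂F_i/∂u) du + (∂F_i/∂v) dv.
  For the x component: f_1(F) = 6*u*v - 6; d F_1 = (-3*v) du + (-3*u) dv
  For the y component: f_2(F) = 3*u*(u - v); d F_2 = (6*u - 3*v) du + (-3*u) dv
Combining and collecting du, dv coefficients:
  coeff of du: 18*u^3 - 27*u^2*v - 9*u*v^2 + 18*v
  coeff of dv: 9*u*(-u^2 - u*v + 2)
F^* omega = (18*u^3 - 27*u^2*v - 9*u*v^2 + 18*v) du + (9*u*(-u^2 - u*v + 2)) dv.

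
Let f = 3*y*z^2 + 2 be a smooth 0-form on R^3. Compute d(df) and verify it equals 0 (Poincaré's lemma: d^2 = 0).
d(df) = 0

Step 1: df = sum_i (∂f/∂x_i) dx_i = (0) dx + (3*z^2) dy + (6*y*z) dz.
Step 2: Apply d again. Using the 1-form formula, the coefficient of dx ∧ dy in d(df) is ∂^2 f/∂x ∂y - ∂^2 f/∂y ∂x = (0) - (0) = 0 (equality of mixed partials for smooth f).
Similarly for dx ∧ dz and dy ∧ dz — all coefficients vanish. So d(df) = 0.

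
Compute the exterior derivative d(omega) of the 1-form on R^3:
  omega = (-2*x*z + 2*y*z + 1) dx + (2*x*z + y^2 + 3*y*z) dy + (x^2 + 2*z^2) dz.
d(omega) = (4*x - 2*y) dx ∧ dz + (-2*x - 3*y) dy ∧ dz

For a 1-form omega = sum_i f_i dx_i, the exterior derivative is
  d(omega) = sum_{i < j} (∂f_j/∂x_i - ∂f_i/∂x_j) dx_i ∧ dx_j.
  coefficient of dx ∧ dz: ∂f_3/∂x - ∂f_1/∂z = ∂(x^2 + 2*z^2)/∂x - ∂(-2*x*z + 2*y*z + 1)/∂z = 4*x - 2*y
  coefficient of dy ∧ dz: ∂f_3/∂y - ∂f_2/∂z = ∂(x^2 + 2*z^2)/∂y - ∂(2*x*z + y^2 + 3*y*z)/∂z = -2*x - 3*y
Assembling: d(omega) = (4*x - 2*y) dx ∧ dz + (-2*x - 3*y) dy ∧ dz.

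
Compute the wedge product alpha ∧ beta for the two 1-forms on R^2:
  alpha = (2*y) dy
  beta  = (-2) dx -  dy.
alpha ∧ beta = (4*y) dx ∧ dy

Distribute the wedge, using dx_i ∧ dx_j = -dx_j ∧ dx_i and dx_i ∧ dx_i = 0. For each pair (i, j) with i < j, the coefficient of dx_i ∧ dx_j in alpha ∧ beta is (alpha_i * beta_j - alpha_j * beta_i). Collecting: alpha ∧ beta = (4*y) dx ∧ dy.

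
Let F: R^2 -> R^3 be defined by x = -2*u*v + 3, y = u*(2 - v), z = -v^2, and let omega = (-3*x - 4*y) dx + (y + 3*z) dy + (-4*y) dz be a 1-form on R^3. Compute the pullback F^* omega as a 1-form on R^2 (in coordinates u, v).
F^* omega = (-19*u*v^2 + 12*u*v + 4*u + 3*v^3 - 6*v^2 + 18*v) du + (u*(-19*u*v + 14*u - 5*v^2 + 16*v + 18)) dv

Using F^*(f dg) = (f ∘ F) d(g ∘ F), substitute each coordinate x_i by F_i(u, v) in f_i, and replace dx_i by d F_i = (∂F_i/∂u) du + (∂F_i/∂v) dv.
  For the x component: f_1(F) = 10*u*v - 8*u - 9; d F_1 = (-2*v) du + (-2*u) dv
  For the y component: f_2(F) = -u*v + 2*u - 3*v^2; d F_2 = (2 - v) du + (-u) dv
  For the z component: f_3(F) = 4*u*(v - 2); d F_3 = (0) du + (-2*v) dv
Combining and collecting du, dv coefficients:
  coeff of du: -19*u*v^2 + 12*u*v + 4*u + 3*v^3 - 6*v^2 + 18*v
  coeff of dv: u*(-19*u*v + 14*u - 5*v^2 + 16*v + 18)
F^* omega = (-19*u*v^2 + 12*u*v + 4*u + 3*v^3 - 6*v^2 + 18*v) du + (u*(-19*u*v + 14*u - 5*v^2 + 16*v + 18)) dv.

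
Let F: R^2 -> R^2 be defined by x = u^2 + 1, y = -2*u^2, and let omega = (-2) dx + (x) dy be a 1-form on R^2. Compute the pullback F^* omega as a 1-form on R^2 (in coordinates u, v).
F^* omega = (4*u*(-u^2 - 2)) du

Using F^*(f dg) = (f ∘ F) d(g ∘ F), substitute each coordinate x_i by F_i(u, v) in f_i, and replace dx_i by d F_i = (∂F_i/∂u) du + (∂F_i/∂v) dv.
  For the x component: f_1(F) = -2; d F_1 = (2*u) du + (0) dv
  For the y component: f_2(F) = u^2 + 1; d F_2 = (-4*u) du + (0) dv
Combining and collecting du, dv coefficients:
  coeff of du: 4*u*(-u^2 - 2)
  coeff of dv: 0
F^* omega = (4*u*(-u^2 - 2)) du.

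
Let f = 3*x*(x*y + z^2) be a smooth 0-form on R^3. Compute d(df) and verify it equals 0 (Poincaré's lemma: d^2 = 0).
d(df) = 0

Step 1: df = sum_i (∂f/∂x_i) dx_i = (6*x*y + 3*z^2) dx + (3*x^2) dy + (6*x*z) dz.
Step 2: Apply d again. Using the 1-form formula, the coefficient of dx ∧ dy in d(df) is ∂^2 f/∂x ∂y - ∂^2 f/∂y ∂x = (6*x) - (6*x) = 0 (equality of mixed partials for smooth f).
Similarly for dx ∧ dz and dy ∧ dz — all coefficients vanish. So d(df) = 0.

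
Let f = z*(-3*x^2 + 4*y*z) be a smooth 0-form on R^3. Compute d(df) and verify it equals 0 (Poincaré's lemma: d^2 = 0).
d(df) = 0

Step 1: df = sum_i (∂f/∂x_i) dx_i = (-6*x*z) dx + (4*z^2) dy + (-3*x^2 + 8*y*z) dz.
Step 2: Apply d again. Using the 1-form formula, the coefficient of dx ∧ dy in d(df) is ∂^2 f/∂x ∂y - ∂^2 f/∂y ∂x = (0) - (0) = 0 (equality of mixed partials for smooth f).
Similarly for dx ∧ dz and dy ∧ dz — all coefficients vanish. So d(df) = 0.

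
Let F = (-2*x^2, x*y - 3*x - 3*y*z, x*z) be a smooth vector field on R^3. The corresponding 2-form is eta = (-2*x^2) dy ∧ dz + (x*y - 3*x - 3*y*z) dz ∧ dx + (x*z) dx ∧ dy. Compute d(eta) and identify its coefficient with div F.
d(eta) = (-2*x - 3*z) dx ∧ dy ∧ dz; div F = -2*x - 3*z

For a 2-form in R^3 of the form above, applying d gives a 3-form with coefficient ∂P/∂x + ∂Q/∂y + ∂R/∂z:
  ∂P/∂x = -4*x
  ∂Q/∂y = x - 3*z
  ∂R/∂z = x
Sum = -2*x - 3*z, which is exactly div F.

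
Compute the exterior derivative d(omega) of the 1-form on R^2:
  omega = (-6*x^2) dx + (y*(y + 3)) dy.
d(omega) = 0

For a 1-form omega = sum_i f_i dx_i, the exterior derivative is
  d(omega) = sum_{i < j} (∂f_j/∂x_i - ∂f_i/∂x_j) dx_i ∧ dx_j.

Assembling: d(omega) = 0.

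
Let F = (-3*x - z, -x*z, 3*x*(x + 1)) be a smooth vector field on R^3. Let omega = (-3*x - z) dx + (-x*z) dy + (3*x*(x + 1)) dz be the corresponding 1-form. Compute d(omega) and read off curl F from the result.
d(omega) = (x) dy ∧ dz + (-6*x - 4) dz ∧ dx + (-z) dx ∧ dy; curl F = (x, -6*x - 4, -z)

d omega = sum_{i<j} (∂f_j/∂x_i - ∂f_i/∂x_j) dx_i ∧ dx_j. Under the identification (dy ∧ dz, dz ∧ dx, dx ∧ dy) ↔ (e_x, e_y, e_z), the coefficients are exactly the components of curl F. Compute:
  ∂R/∂y - ∂Q/∂z = (0) - (-x) = x
  ∂P/∂z - ∂R/∂x = (-1) - (6*x + 3) = -6*x - 4
  ∂Q/∂x - ∂P/∂y = (-z) - (0) = -z.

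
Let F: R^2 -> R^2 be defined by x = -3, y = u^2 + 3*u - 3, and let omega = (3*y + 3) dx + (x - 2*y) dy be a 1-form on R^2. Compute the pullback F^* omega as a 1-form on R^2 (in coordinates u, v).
F^* omega = (-4*u^3 - 18*u^2 - 12*u + 9) du

Using F^*(f dg) = (f ∘ F) d(g ∘ F), substitute each coordinate x_i by F_i(u, v) in f_i, and replace dx_i by d F_i = (∂F_i/∂u) du + (∂F_i/∂v) dv.
  For the x component: f_1(F) = 3*u^2 + 9*u - 6; d F_1 = (0) du + (0) dv
  For the y component: f_2(F) = -2*u^2 - 6*u + 3; d F_2 = (2*u + 3) du + (0) dv
Combining and collecting du, dv coefficients:
  coeff of du: -4*u^3 - 18*u^2 - 12*u + 9
  coeff of dv: 0
F^* omega = (-4*u^3 - 18*u^2 - 12*u + 9) du.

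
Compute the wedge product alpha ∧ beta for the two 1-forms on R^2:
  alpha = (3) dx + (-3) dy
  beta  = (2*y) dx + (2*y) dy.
alpha ∧ beta = (12*y) dx ∧ dy

Distribute the wedge, using dx_i ∧ dx_j = -dx_j ∧ dx_i and dx_i ∧ dx_i = 0. For each pair (i, j) with i < j, the coefficient of dx_i ∧ dx_j in alpha ∧ beta is (alpha_i * beta_j - alpha_j * beta_i). Collecting: alpha ∧ beta = (12*y) dx ∧ dy.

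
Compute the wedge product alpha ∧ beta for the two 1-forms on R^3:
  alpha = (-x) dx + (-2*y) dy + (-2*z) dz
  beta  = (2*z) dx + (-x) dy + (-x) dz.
alpha ∧ beta = (x^2 + 4*y*z) dx ∧ dy + (x^2 + 4*z^2) dx ∧ dz + (2*x*(y - z)) dy ∧ dz

Distribute the wedge, using dx_i ∧ dx_j = -dx_j ∧ dx_i and dx_i ∧ dx_i = 0. For each pair (i, j) with i < j, the coefficient of dx_i ∧ dx_j in alpha ∧ beta is (alpha_i * beta_j - alpha_j * beta_i). Collecting: alpha ∧ beta = (x^2 + 4*y*z) dx ∧ dy + (x^2 + 4*z^2) dx ∧ dz + (2*x*(y - z)) dy ∧ dz.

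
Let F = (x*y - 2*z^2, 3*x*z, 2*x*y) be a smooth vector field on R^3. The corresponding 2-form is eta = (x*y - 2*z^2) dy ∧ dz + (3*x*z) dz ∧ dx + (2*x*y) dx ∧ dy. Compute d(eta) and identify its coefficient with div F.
d(eta) = (y) dx ∧ dy ∧ dz; div F = y

For a 2-form in R^3 of the form above, applying d gives a 3-form with coefficient ∂P/∂x + ∂Q/∂y + ∂R/∂z:
  ∂P/∂x = y
  ∂Q/∂y = 0
  ∂R/∂z = 0
Sum = y, which is exactly div F.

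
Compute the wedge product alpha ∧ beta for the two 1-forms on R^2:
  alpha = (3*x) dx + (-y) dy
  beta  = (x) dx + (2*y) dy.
alpha ∧ beta = (7*x*y) dx ∧ dy

Distribute the wedge, using dx_i ∧ dx_j = -dx_j ∧ dx_i and dx_i ∧ dx_i = 0. For each pair (i, j) with i < j, the coefficient of dx_i ∧ dx_j in alpha ∧ beta is (alpha_i * beta_j - alpha_j * beta_i). Collecting: alpha ∧ beta = (7*x*y) dx ∧ dy.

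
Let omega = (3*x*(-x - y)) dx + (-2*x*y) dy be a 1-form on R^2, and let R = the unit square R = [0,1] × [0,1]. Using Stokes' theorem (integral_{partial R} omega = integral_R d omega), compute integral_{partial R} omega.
integral_(partial R) omega = 1/2

Stokes: integral_partial_R omega = integral_R d omega with d omega = (∂Q/∂x - ∂P/∂y) dx ∧ dy.
  ∂Q/∂x = -2*y
  ∂P/∂y = -3*x
  integrand = ∂Q/∂x - ∂P/∂y = 3*x - 2*y.
Integrating over R: integral_0^1 integral_0^1 (3*x - 2*y) dx dy = 1/2.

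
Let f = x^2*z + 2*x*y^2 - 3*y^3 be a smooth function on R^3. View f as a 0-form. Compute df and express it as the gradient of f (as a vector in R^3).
df = (2*x*z + 2*y^2) dx + (y*(4*x - 9*y)) dy + (x^2) dz; grad f = (2*x*z + 2*y^2, y*(4*x - 9*y), x^2)

For a 0-form f, d f = (∂f/∂x) dx + (∂f/∂y) dy + (∂f/∂z) dz. The components of the vector representation are exactly the entries of grad f in Cartesian coordinates:
  ∂f/∂x = 2*x*z + 2*y^2
  ∂f/∂y = y*(4*x - 9*y)
  ∂f/∂z = x^2.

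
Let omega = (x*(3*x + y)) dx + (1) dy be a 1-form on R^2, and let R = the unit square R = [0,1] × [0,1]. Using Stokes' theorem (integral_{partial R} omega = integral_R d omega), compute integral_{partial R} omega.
integral_(partial R) omega = -1/2

Stokes: integral_partial_R omega = integral_R d omega with d omega = (∂Q/∂x - ∂P/∂y) dx ∧ dy.
  ∂Q/∂x = 0
  ∂P/∂y = x
  integrand = ∂Q/∂x - ∂P/∂y = -x.
Integrating over R: integral_0^1 integral_0^1 (-x) dx dy = -1/2.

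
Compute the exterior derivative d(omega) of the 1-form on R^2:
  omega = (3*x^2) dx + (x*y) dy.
d(omega) = (y) dx ∧ dy

For a 1-form omega = sum_i f_i dx_i, the exterior derivative is
  d(omega) = sum_{i < j} (∂f_j/∂x_i - ∂f_i/∂x_j) dx_i ∧ dx_j.
  coefficient of dx ∧ dy: ∂f_2/∂x - ∂f_1/∂y = ∂(x*y)/∂x - ∂(3*x^2)/∂y = y
Assembling: d(omega) = (y) dx ∧ dy.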